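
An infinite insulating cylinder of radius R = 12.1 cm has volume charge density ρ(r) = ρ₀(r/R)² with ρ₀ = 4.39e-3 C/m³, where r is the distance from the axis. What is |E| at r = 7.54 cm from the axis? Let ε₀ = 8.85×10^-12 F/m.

Choose a coaxial cylinder of radius r = 7.54 cm (arbitrary length L) as the Gaussian surface (r < R).
Integrating ρ over the cross-section to radius r: λ_enc = (2πρ₀/R²) ∫₀^r r'^3 dr' = 2πρ₀ r^4/(4·R²) = 1.522×10^-5 C/m.
Gauss's law: E·2πrL = λ_enc L/ε₀.
E = |λ_enc|/(2πε₀r) = (1.522e-5)/(2π·8.85×10^-12·0.0754) = 3.63×10^6 N/C.

E ≈ 3.63e6 N/C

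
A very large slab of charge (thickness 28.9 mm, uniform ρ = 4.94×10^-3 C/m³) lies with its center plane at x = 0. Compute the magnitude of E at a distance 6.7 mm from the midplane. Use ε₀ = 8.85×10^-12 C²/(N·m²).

By symmetry E is perpendicular to the slab. A Gaussian pillbox from −6.7 mm to +6.7 mm (face area A) lies entirely within the slab.
Q_enc = ρ·(2x)·A and flux = 2EA, so 2EA = 2ρxA/ε₀ ⇒ E = |ρ|x/ε₀.
E = (4.94e-3)(0.0067)/(8.85×10^-12) = 3.74e6 N/C.

E ≈ 3.74e6 N/C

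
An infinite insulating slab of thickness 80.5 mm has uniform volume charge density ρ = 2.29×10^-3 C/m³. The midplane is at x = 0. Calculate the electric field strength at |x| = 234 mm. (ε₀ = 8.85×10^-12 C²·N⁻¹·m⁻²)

|E| ≈ 1.04e7 V/m

The point |x| = 234 mm lies outside the slab (half-thickness 0.04025 m). A symmetric pillbox spanning the full slab encloses Q_enc = ρ·d·A.
Flux = 2EA ⇒ E = |ρ|d/(2ε₀), independent of distance outside.
E = (2.29×10^-3)(0.0805)/(2·8.85×10^-12) = 1.04×10^7 N/C.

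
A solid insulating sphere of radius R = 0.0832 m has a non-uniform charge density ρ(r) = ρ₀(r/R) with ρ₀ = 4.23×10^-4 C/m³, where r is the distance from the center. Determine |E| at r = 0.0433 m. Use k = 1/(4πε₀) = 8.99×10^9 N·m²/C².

Use a concentric Gaussian sphere at r = 0.0433 m (r < R).
Q_enc = ∫₀^r ρ(r')·4πr'² dr' = (4πρ₀/R) ∫₀^r r'^3 dr' = 4πρ₀ r^4/(4·R) = 5.615×10^-8 C.
By Gauss's law, ∮E·dA = E·4πr² = Q_enc/ε₀.
E = k|Q_enc|/r² = (8.99×10^9)(5.615×10^-8)/(0.0433)² = 2.69×10^5 N/C.

|E| ≈ 2.69×10^5 N/C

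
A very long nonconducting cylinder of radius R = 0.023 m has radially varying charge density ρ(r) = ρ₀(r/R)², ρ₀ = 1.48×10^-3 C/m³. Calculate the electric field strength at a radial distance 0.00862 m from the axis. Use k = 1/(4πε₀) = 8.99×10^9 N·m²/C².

Take a coaxial cylindrical Gaussian surface of radius r = 0.00862 m and length L (r < R).
Integrating ρ over the cross-section to radius r: λ_enc = (2πρ₀/R²) ∫₀^r r'^3 dr' = 2πρ₀ r^4/(4·R²) = 2.426e-8 C/m.
By Gauss's law (flux through the curved wall only), E·2πrL = λ_enc L/ε₀.
E = 2k|λ_enc|/r = 2(8.99×10^9)(2.426×10^-8)/(0.00862) = 5.06×10^4 N/C.

|E| ≈ 5.06e4 N/C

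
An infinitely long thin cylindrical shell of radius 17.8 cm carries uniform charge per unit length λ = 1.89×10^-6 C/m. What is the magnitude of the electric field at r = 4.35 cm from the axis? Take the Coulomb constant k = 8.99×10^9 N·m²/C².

Take a coaxial cylindrical Gaussian surface of radius r = 4.35 cm and length L (r < 17.8 cm, inside the shell).
All the surface charge lies outside this cylinder: Q_enc = 0, hence E = 0.

E = 0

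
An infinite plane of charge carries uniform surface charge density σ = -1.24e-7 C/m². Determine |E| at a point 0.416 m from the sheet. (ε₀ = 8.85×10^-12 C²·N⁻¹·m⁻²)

Choose a cylindrical pillbox piercing the sheet, end faces (area A) parallel to it.
Only the two end caps contribute flux: Φ = 2EA. With Q_enc = σA, Gauss's law gives E = |σ|/(2ε₀).
E = |σ|/(2ε₀) = (1.24×10^-7)/(2·8.85×10^-12) = 7.01×10^3 N/C.

7.01e3 N/C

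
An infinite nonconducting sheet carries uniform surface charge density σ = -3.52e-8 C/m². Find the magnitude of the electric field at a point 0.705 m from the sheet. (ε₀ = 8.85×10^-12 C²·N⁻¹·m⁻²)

E ≈ 1.99×10^3 N/C

The symmetry is planar: E is normal to the sheet and the same magnitude on both sides. Take a pillbox straddling the sheet with end-cap area A.
Only the two end caps contribute flux: Φ = 2EA. With Q_enc = σA, Gauss's law gives E = |σ|/(2ε₀).
E = |σ|/(2ε₀) = (3.52×10^-8)/(2·8.85×10^-12) = 1.99×10^3 N/C.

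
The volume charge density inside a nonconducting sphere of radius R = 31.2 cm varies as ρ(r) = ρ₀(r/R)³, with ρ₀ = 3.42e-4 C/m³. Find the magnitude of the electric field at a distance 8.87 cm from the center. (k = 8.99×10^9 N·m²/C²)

|E| ≈ 1.31e4 N/C

Use a concentric Gaussian sphere at r = 8.87 cm (r < R).
Integrate the density: Q_enc = 4π ∫₀^r ρ₀(r'/R)^3 r'² dr' = 4πρ₀ r^6/(6·R³) = 1.149×10^-8 C.
Gauss's law: E·4πr² = Q_enc/ε₀.
E = k|Q_enc|/r² = (8.99×10^9)(1.149×10^-8)/(0.0887)² = 1.31×10^4 N/C.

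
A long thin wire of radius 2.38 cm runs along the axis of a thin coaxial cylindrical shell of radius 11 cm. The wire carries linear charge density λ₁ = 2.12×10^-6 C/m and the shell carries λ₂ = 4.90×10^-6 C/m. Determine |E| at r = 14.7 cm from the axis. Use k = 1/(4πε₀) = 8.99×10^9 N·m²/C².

Choose a coaxial cylinder of radius r = 14.7 cm (arbitrary length L) as the Gaussian surface (r > 11 cm, enclosing both).
λ_enc = λ₁ + λ₂ = (2.12×10^-6) + (4.90×10^-6) = 7.02×10^-6 C/m.
Gauss's law: E·2πrL = λ_enc L/ε₀.
E = 2k|λ_enc|/r = 2(8.99×10^9)(7.02e-6)/(0.147) = 8.59×10^5 N/C.

E ≈ 8.59e5 V/m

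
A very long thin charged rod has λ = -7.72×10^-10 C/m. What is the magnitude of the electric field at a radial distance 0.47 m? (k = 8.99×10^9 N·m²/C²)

Take a coaxial cylindrical Gaussian surface of radius r = 0.47 m and length L.
Q_enc = λL, so λ_enc = -7.72×10^-10 C/m.
Applying ∮E·dA = Q_enc/ε₀ with the end caps contributing no flux:
E = 2k|λ_enc|/r = 2(8.99×10^9)(7.72×10^-10)/(0.47) = 29.5 N/C.

|E| = 29.5 N/C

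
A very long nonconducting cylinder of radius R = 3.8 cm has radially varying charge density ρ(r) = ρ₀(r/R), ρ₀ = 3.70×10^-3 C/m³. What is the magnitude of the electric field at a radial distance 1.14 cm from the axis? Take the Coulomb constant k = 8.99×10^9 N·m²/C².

Take a coaxial cylindrical Gaussian surface of radius r = 1.14 cm and length L (r < R).
λ_enc = ∫₀^r ρ(r')·2πr' dr' = (2πρ₀/R)·r^3/3 = 3.021×10^-7 C/m.
Since E is radial and uniform over the curved surface, Φ = E·2πrL = Q_enc/ε₀ = λ_enc L/ε₀.
E = 2k|λ_enc|/r = 2(8.99×10^9)(3.021×10^-7)/(0.0114) = 4.77×10^5 N/C.

E ≈ 4.77×10^5 V/m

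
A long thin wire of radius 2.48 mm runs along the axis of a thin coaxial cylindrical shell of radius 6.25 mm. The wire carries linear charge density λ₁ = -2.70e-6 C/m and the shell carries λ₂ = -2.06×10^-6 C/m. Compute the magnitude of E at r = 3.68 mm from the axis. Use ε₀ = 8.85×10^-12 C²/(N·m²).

E = 1.32×10^7 N/C

Take a coaxial cylindrical Gaussian surface of radius r = 3.68 mm and length L (between the conductors, 2.48 mm < r < 6.25 mm).
Only the inner wire is enclosed; the outer shell contributes nothing inside itself. λ_enc = λ₁ = -2.70e-6 C/m.
Since E is radial and uniform over the curved surface, Φ = E·2πrL = Q_enc/ε₀ = λ_enc L/ε₀.
E = |λ_enc|/(2πε₀r) = (2.70×10^-6)/(2π·8.85×10^-12·0.00368) = 1.32×10^7 N/C.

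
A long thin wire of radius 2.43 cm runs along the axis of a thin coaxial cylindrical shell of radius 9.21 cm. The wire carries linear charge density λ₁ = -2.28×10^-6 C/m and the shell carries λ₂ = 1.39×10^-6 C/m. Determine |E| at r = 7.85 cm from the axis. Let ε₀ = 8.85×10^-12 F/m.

|E| ≈ 5.22×10^5 N/C

Choose a coaxial cylinder of radius r = 7.85 cm (arbitrary length L) as the Gaussian surface (between the conductors, 2.43 cm < r < 9.21 cm).
Only the inner wire is enclosed; the outer shell contributes nothing inside itself. λ_enc = λ₁ = -2.28×10^-6 C/m.
Gauss's law: E·2πrL = λ_enc L/ε₀.
E = |λ_enc|/(2πε₀r) = (2.28×10^-6)/(2π·8.85×10^-12·0.0785) = 5.22×10^5 N/C.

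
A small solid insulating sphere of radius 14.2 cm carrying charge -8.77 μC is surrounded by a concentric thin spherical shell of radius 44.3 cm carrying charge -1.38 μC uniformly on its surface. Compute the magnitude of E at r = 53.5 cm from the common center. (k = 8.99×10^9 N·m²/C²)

Use a concentric Gaussian sphere at r = 53.5 cm (r > 44.3 cm, enclosing both).
Q_enc = (-8.77 μC) + (-1.38 μC) = -1.015×10^-5 C.
By Gauss's law, ∮E·dA = E·4πr² = Q_enc/ε₀.
E = k|Q_enc|/r² = (8.99×10^9)(1.015e-5)/(0.535)² = 3.19×10^5 N/C.

|E| ≈ 3.19e5 V/m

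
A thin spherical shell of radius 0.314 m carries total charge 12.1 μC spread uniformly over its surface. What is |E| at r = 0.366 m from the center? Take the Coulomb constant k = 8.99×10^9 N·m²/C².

Take a concentric spherical Gaussian surface of radius r = 0.366 m (r > 0.314 m).
The entire shell is enclosed: Q_enc = 1.21×10^-5 C.
Since E is radial and uniform over the Gaussian sphere, Φ = E·4πr² = Q_enc/ε₀.
E = k|Q_enc|/r² = (8.99×10^9)(1.21×10^-5)/(0.366)² = 8.12×10^5 N/C.

|E| ≈ 8.12×10^5 N/C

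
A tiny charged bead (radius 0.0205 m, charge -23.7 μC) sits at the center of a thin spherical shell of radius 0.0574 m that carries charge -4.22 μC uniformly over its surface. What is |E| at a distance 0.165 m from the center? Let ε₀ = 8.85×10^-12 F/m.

|E| ≈ 9.22×10^6 V/m

Use a concentric Gaussian sphere at r = 0.165 m (r > 0.0574 m, enclosing both).
Q_enc = (-23.7 μC) + (-4.22 μC) = -2.792×10^-5 C.
Since E is radial and uniform over the Gaussian sphere, Φ = E·4πr² = Q_enc/ε₀.
E = |Q_enc|/(4πε₀r²) = (2.792e-5)/(4π·8.85×10^-12·(0.165)²) = 9.22×10^6 N/C.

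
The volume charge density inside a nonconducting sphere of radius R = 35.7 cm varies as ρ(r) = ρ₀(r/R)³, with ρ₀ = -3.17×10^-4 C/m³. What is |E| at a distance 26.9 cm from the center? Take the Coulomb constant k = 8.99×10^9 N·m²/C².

Take a concentric spherical Gaussian surface of radius r = 26.9 cm (r < R).
Integrate the density: Q_enc = 4π ∫₀^r ρ₀(r'/R)^3 r'² dr' = 4πρ₀ r^6/(6·R³) = -5.529×10^-6 C.
Gauss's law: E·4πr² = Q_enc/ε₀.
E = k|Q_enc|/r² = (8.99×10^9)(5.529×10^-6)/(0.269)² = 6.87×10^5 N/C.

|E| = 6.87×10^5 N/C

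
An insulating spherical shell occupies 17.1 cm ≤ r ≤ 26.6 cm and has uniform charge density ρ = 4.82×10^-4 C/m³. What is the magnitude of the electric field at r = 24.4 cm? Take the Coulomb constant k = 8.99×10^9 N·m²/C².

Take a concentric spherical Gaussian surface of radius r = 24.4 cm (within the shell material, 17.1 cm < r < 26.6 cm).
Only the shell between 17.1 cm and r is enclosed: Q_enc = ρ·(4π/3)(r³ − a³) = (4.82e-4)·(4π/3)·((0.244)³ − (0.171)³) = 1.923e-5 C.
Since E is radial and uniform over the Gaussian sphere, Φ = E·4πr² = Q_enc/ε₀.
E = k|Q_enc|/r² = (8.99×10^9)(1.923×10^-5)/(0.244)² = 2.90×10^6 N/C.

2.90e6 V/m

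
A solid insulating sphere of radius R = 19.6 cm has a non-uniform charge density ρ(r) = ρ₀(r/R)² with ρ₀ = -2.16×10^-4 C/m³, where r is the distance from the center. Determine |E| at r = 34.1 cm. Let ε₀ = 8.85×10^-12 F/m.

3.16×10^5 V/m

Take a concentric spherical Gaussian surface of radius r = 34.1 cm (r > R, all charge enclosed).
Q_enc = 4π ∫₀^R ρ₀(r'/R)^2 r'² dr' = 4πρ₀R³/5 = -4.088×10^-6 C.
Since E is radial and uniform over the Gaussian sphere, Φ = E·4πr² = Q_enc/ε₀.
E = |Q_enc|/(4πε₀r²) = (4.088×10^-6)/(4π·8.85×10^-12·(0.341)²) = 3.16e5 N/C.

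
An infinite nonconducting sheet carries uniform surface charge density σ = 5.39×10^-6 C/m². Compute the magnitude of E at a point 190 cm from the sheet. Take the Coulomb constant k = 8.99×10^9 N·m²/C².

3.04e5 V/m

Choose a cylindrical pillbox piercing the sheet, end faces (area A) parallel to it.
Flux Φ = 2EA and Q_enc = σA, so 2EA = σA/ε₀ ⇒ E = |σ|/(2ε₀), independent of distance.
E = 2πk|σ| = 2π(8.99×10^9)(5.39×10^-6) = 3.04×10^5 N/C.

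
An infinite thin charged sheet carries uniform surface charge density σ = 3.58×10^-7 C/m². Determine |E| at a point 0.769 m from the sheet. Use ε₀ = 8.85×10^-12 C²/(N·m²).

|E| ≈ 2.02×10^4 N/C

By planar symmetry E is perpendicular to the sheet and uniform; use a Gaussian pillbox with flat faces of area A on each side of the sheet.
Flux Φ = 2EA and Q_enc = σA, so 2EA = σA/ε₀ ⇒ E = |σ|/(2ε₀), independent of distance.
E = |σ|/(2ε₀) = (3.58×10^-7)/(2·8.85×10^-12) = 2.02×10^4 N/C.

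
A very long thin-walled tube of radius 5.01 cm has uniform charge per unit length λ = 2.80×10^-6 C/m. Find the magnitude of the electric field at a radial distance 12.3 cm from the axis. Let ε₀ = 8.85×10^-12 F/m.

E ≈ 4.09e5 N/C

Coaxial Gaussian cylinder, radius r = 12.3 cm, length L (r > 5.01 cm).
The full line charge is enclosed: λ_enc = 2.80×10^-6 C/m.
By Gauss's law (flux through the curved wall only), E·2πrL = λ_enc L/ε₀.
E = |λ_enc|/(2πε₀r) = (2.80×10^-6)/(2π·8.85×10^-12·0.123) = 4.09×10^5 N/C.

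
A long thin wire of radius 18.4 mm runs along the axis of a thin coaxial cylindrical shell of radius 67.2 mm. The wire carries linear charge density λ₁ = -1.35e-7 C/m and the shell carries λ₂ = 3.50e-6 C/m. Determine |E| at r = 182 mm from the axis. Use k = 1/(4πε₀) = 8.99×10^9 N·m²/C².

3.32×10^5 V/m

By cylindrical symmetry E is radial; use a coaxial Gaussian cylinder of radius 182 mm and length L (r > 67.2 mm, enclosing both).
λ_enc = λ₁ + λ₂ = (-1.35e-7) + (3.50×10^-6) = 3.365×10^-6 C/m.
Applying ∮E·dA = Q_enc/ε₀ with the end caps contributing no flux:
E = 2k|λ_enc|/r = 2(8.99×10^9)(3.365×10^-6)/(0.182) = 3.32×10^5 N/C.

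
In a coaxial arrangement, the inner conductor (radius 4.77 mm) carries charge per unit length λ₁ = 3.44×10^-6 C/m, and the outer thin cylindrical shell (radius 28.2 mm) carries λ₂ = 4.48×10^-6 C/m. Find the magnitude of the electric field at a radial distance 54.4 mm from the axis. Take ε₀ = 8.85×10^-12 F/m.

Choose a coaxial cylinder of radius r = 54.4 mm (arbitrary length L) as the Gaussian surface (r > 28.2 mm, enclosing both).
λ_enc = λ₁ + λ₂ = (3.44×10^-6) + (4.48e-6) = 7.92×10^-6 C/m.
Applying ∮E·dA = Q_enc/ε₀ with the end caps contributing no flux:
E = |λ_enc|/(2πε₀r) = (7.92×10^-6)/(2π·8.85×10^-12·0.0544) = 2.62×10^6 N/C.

|E| = 2.62×10^6 V/m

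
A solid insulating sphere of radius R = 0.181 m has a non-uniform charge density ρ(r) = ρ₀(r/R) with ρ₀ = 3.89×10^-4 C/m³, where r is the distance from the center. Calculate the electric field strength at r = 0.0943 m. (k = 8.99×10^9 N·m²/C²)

By spherical symmetry E is radial; choose a Gaussian sphere of radius r = 0.0943 m (r < R).
Integrate the density: Q_enc = 4π ∫₀^r ρ₀(r'/R)^1 r'² dr' = 4πρ₀ r^4/(4·R) = 5.339×10^-7 C.
Gauss's law: E·4πr² = Q_enc/ε₀.
E = k|Q_enc|/r² = (8.99×10^9)(5.339×10^-7)/(0.0943)² = 5.40×10^5 N/C.

|E| = 5.40×10^5 V/m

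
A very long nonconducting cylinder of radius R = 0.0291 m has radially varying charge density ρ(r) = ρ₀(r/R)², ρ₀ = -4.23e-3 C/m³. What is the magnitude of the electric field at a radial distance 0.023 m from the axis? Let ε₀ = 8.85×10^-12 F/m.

|E| ≈ 1.72e6 V/m

Coaxial Gaussian cylinder, radius r = 0.023 m, length L (r < R).
Integrating ρ over the cross-section to radius r: λ_enc = (2πρ₀/R²) ∫₀^r r'^3 dr' = 2πρ₀ r^4/(4·R²) = -2.196e-6 C/m.
Gauss's law: E·2πrL = λ_enc L/ε₀.
E = |λ_enc|/(2πε₀r) = (2.196e-6)/(2π·8.85×10^-12·0.023) = 1.72e6 N/C.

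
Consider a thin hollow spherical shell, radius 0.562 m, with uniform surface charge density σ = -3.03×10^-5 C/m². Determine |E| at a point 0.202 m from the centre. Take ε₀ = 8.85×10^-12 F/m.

Take a concentric spherical Gaussian surface of radius r = 0.202 m (inside the shell, r < 0.562 m).
No charge lies within this surface, so Q_enc = 0 and Gauss's law gives E·4πr² = 0 ⇒ E = 0.

E = 0 (no enclosed charge)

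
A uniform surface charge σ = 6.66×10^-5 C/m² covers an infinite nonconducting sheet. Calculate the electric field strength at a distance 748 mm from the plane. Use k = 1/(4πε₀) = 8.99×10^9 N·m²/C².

Choose a cylindrical pillbox piercing the sheet, end faces (area A) parallel to it.
Only the two end caps contribute flux: Φ = 2EA. With Q_enc = σA, Gauss's law gives E = |σ|/(2ε₀).
E = 2πk|σ| = 2π(8.99×10^9)(6.66×10^-5) = 3.76×10^6 N/C.

3.76×10^6 V/m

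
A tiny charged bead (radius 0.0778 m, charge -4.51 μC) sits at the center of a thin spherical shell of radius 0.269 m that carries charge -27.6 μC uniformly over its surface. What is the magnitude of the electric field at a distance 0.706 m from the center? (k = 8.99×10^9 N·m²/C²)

E = 5.79×10^5 N/C

Symmetry ⇒ E = E(r) r̂. Gaussian sphere of radius r = 0.706 m (r > 0.269 m, enclosing both).
Q_enc = (-4.51 μC) + (-27.6 μC) = -3.211×10^-5 C.
By Gauss's law, ∮E·dA = E·4πr² = Q_enc/ε₀.
E = k|Q_enc|/r² = (8.99×10^9)(3.211×10^-5)/(0.706)² = 5.79×10^5 N/C.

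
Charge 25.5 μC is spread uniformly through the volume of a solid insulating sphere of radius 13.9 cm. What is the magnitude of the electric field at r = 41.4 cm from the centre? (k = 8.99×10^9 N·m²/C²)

1.34e6 N/C

Use a concentric Gaussian sphere at r = 41.4 cm (r > R, so the entire charge is enclosed).
Q_enc = 25.5 μC = 2.55×10^-5 C.
Since E is radial and uniform over the Gaussian sphere, Φ = E·4πr² = Q_enc/ε₀.
E = k|Q_enc|/r² = (8.99×10^9)(2.55×10^-5)/(0.414)² = 1.34×10^6 N/C.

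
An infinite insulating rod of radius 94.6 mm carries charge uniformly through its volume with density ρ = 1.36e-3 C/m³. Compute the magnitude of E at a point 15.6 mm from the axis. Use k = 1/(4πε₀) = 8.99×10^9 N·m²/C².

|E| = 1.20×10^6 V/m

Choose a coaxial cylinder of radius r = 15.6 mm (arbitrary length L) as the Gaussian surface (r < R).
Enclosed charge per unit length: λ_enc = ρ·πr² = (1.36×10^-3)π(0.0156)² = 1.04×10^-6 C/m.
By Gauss's law (flux through the curved wall only), E·2πrL = λ_enc L/ε₀.
E = 2k|λ_enc|/r = 2(8.99×10^9)(1.04e-6)/(0.0156) = 1.20×10^6 N/C.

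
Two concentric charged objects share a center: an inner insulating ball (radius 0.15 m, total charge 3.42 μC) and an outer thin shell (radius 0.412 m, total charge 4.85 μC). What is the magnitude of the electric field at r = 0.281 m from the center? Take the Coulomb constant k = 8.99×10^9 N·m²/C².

|E| = 3.89×10^5 V/m

Take a concentric spherical Gaussian surface of radius r = 0.281 m (between the bodies, 0.15 m < r < 0.412 m).
Only the inner charge is enclosed; the outer shell contributes nothing inside itself. Q_enc = 3.42 μC = 3.42×10^-6 C.
Gauss's law: E·4πr² = Q_enc/ε₀.
E = k|Q_enc|/r² = (8.99×10^9)(3.42e-6)/(0.281)² = 3.89e5 N/C.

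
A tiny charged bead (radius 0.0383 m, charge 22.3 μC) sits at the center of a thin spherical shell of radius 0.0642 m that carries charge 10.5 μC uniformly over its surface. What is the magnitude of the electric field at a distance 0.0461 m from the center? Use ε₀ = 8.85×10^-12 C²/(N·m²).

|E| = 9.44×10^7 N/C

By spherical symmetry E is radial; choose a Gaussian sphere of radius r = 0.0461 m (between the bodies, 0.0383 m < r < 0.0642 m).
The shell at 0.0642 m lies outside the Gaussian surface, so Q_enc = 22.3 μC = 2.23×10^-5 C.
Since E is radial and uniform over the Gaussian sphere, Φ = E·4πr² = Q_enc/ε₀.
E = |Q_enc|/(4πε₀r²) = (2.23e-5)/(4π·8.85×10^-12·(0.0461)²) = 9.44e7 N/C.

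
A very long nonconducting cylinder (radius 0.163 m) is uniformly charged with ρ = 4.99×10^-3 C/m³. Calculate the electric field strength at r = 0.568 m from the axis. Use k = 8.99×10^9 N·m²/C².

Coaxial Gaussian cylinder, radius r = 0.568 m, length L (r > 0.163 m, full cross-section enclosed).
λ_enc = ρ·πR² = (4.99×10^-3)π(0.163)² = 4.165×10^-4 C/m.
By Gauss's law (flux through the curved wall only), E·2πrL = λ_enc L/ε₀.
E = 2k|λ_enc|/r = 2(8.99×10^9)(4.165×10^-4)/(0.568) = 1.32×10^7 N/C.

|E| = 1.32e7 N/C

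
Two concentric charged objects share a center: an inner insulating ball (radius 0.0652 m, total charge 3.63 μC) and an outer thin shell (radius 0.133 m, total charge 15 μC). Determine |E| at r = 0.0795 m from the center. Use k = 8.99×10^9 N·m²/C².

|E| = 5.16×10^6 V/m

Take a concentric spherical Gaussian surface of radius r = 0.0795 m (between the bodies, 0.0652 m < r < 0.133 m).
The shell at 0.133 m lies outside the Gaussian surface, so Q_enc = 3.63 μC = 3.63×10^-6 C.
Since E is radial and uniform over the Gaussian sphere, Φ = E·4πr² = Q_enc/ε₀.
E = k|Q_enc|/r² = (8.99×10^9)(3.63e-6)/(0.0795)² = 5.16×10^6 N/C.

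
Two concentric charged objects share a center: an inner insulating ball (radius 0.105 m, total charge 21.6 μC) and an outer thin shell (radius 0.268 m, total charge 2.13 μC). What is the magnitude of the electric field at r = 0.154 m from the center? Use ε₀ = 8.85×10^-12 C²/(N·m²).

Symmetry ⇒ E = E(r) r̂. Gaussian sphere of radius r = 0.154 m (between the bodies, 0.105 m < r < 0.268 m).
The shell at 0.268 m lies outside the Gaussian surface, so Q_enc = 21.6 μC = 2.16×10^-5 C.
Since E is radial and uniform over the Gaussian sphere, Φ = E·4πr² = Q_enc/ε₀.
E = |Q_enc|/(4πε₀r²) = (2.16×10^-5)/(4π·8.85×10^-12·(0.154)²) = 8.19e6 N/C.

|E| = 8.19e6 N/C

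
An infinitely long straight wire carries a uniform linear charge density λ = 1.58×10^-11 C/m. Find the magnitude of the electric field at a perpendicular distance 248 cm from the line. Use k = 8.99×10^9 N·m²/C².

|E| = 0.115 N/C

By cylindrical symmetry E is radial; use a coaxial Gaussian cylinder of radius 248 cm and length L.
Q_enc = λL, so λ_enc = 1.58×10^-11 C/m.
Since E is radial and uniform over the curved surface, Φ = E·2πrL = Q_enc/ε₀ = λ_enc L/ε₀.
E = 2k|λ_enc|/r = 2(8.99×10^9)(1.58×10^-11)/(2.48) = 0.115 N/C.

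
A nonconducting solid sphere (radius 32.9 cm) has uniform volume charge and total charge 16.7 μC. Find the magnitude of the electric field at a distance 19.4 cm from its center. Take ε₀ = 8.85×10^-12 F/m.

E = 8.18e5 N/C

Take a concentric spherical Gaussian surface of radius r = 19.4 cm (r < R).
Only the charge within r is enclosed: Q_enc = Q·(r/R)³ = (16.7 μC)·(19.4 cm/32.9 cm)³ = 3.424e-6 C.
Gauss's law: E·4πr² = Q_enc/ε₀.
E = |Q_enc|/(4πε₀r²) = (3.424e-6)/(4π·8.85×10^-12·(0.194)²) = 8.18×10^5 N/C.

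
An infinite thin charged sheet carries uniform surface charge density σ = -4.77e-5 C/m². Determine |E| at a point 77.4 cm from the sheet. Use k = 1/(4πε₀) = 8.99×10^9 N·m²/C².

Choose a cylindrical pillbox piercing the sheet, end faces (area A) parallel to it.
Only the two end caps contribute flux: Φ = 2EA. With Q_enc = σA, Gauss's law gives E = |σ|/(2ε₀).
E = 2πk|σ| = 2π(8.99×10^9)(4.77e-5) = 2.69e6 N/C.

E ≈ 2.69×10^6 V/m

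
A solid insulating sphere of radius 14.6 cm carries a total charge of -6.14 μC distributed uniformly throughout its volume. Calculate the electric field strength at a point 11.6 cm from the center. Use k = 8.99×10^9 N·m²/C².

2.06×10^6 V/m

By spherical symmetry E is radial; choose a Gaussian sphere of radius r = 11.6 cm (r < R).
Only the charge within r is enclosed: Q_enc = Q·(r/R)³ = (-6.14 μC)·(11.6 cm/14.6 cm)³ = -3.08×10^-6 C.
Applying ∮E·dA = Q_enc/ε₀ with Φ = E(4πr²):
E = k|Q_enc|/r² = (8.99×10^9)(3.08e-6)/(0.116)² = 2.06×10^6 N/C.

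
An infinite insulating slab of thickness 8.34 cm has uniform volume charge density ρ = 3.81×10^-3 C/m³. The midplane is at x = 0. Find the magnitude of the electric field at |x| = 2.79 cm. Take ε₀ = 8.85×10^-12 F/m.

By symmetry E is perpendicular to the slab. A Gaussian pillbox from −2.79 cm to +2.79 cm (face area A) lies entirely within the slab.
Q_enc = ρ·(2x)·A and flux = 2EA, so 2EA = 2ρxA/ε₀ ⇒ E = |ρ|x/ε₀.
E = (3.81×10^-3)(0.0279)/(8.85×10^-12) = 1.20e7 N/C.

|E| = 1.20×10^7 N/C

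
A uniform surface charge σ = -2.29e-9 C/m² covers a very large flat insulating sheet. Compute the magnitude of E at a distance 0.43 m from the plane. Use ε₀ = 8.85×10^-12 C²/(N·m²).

By planar symmetry E is perpendicular to the sheet and uniform; use a Gaussian pillbox with flat faces of area A on each side of the sheet.
Flux Φ = 2EA and Q_enc = σA, so 2EA = σA/ε₀ ⇒ E = |σ|/(2ε₀), independent of distance.
E = |σ|/(2ε₀) = (2.29e-9)/(2·8.85×10^-12) = 129 N/C.

|E| = 129 N/C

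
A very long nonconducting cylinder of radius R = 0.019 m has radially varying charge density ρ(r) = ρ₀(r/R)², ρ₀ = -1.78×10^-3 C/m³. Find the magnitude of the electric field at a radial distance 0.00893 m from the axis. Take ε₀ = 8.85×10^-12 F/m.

Coaxial Gaussian cylinder, radius r = 0.00893 m, length L (r < R).
Integrating ρ over the cross-section to radius r: λ_enc = (2πρ₀/R²) ∫₀^r r'^3 dr' = 2πρ₀ r^4/(4·R²) = -4.925×10^-8 C/m.
By Gauss's law (flux through the curved wall only), E·2πrL = λ_enc L/ε₀.
E = |λ_enc|/(2πε₀r) = (4.925×10^-8)/(2π·8.85×10^-12·0.00893) = 9.92e4 N/C.

9.92×10^4 N/C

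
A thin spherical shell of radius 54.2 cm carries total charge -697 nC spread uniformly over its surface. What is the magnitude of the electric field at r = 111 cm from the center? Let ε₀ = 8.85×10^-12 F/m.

Symmetry ⇒ E = E(r) r̂. Gaussian sphere of radius r = 111 cm (r > 54.2 cm).
The entire shell is enclosed: Q_enc = -6.97e-7 C.
Since E is radial and uniform over the Gaussian sphere, Φ = E·4πr² = Q_enc/ε₀.
E = |Q_enc|/(4πε₀r²) = (6.97×10^-7)/(4π·8.85×10^-12·(1.11)²) = 5.09×10^3 N/C.

|E| = 5.09×10^3 N/C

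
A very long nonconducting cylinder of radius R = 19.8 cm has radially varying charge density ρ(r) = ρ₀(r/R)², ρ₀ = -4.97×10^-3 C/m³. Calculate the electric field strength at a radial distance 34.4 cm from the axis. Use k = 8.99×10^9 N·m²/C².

By cylindrical symmetry E is radial; use a coaxial Gaussian cylinder of radius 34.4 cm and length L (r > R, full charge per length enclosed).
λ_enc = 2π ∫₀^R ρ₀(r'/R)^2 r' dr' = 2πρ₀R²/4 = -3.061×10^-4 C/m.
By Gauss's law (flux through the curved wall only), E·2πrL = λ_enc L/ε₀.
E = 2k|λ_enc|/r = 2(8.99×10^9)(3.061×10^-4)/(0.344) = 1.60×10^7 N/C.

E = 1.60e7 V/m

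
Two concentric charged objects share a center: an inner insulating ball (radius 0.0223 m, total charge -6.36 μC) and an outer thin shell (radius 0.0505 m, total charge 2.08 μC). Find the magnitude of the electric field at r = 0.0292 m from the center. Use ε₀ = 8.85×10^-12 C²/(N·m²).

|E| ≈ 6.71e7 N/C

Symmetry ⇒ E = E(r) r̂. Gaussian sphere of radius r = 0.0292 m (between the bodies, 0.0223 m < r < 0.0505 m).
Only the inner charge is enclosed; the outer shell contributes nothing inside itself. Q_enc = -6.36 μC = -6.36×10^-6 C.
Applying ∮E·dA = Q_enc/ε₀ with Φ = E(4πr²):
E = |Q_enc|/(4πε₀r²) = (6.36×10^-6)/(4π·8.85×10^-12·(0.0292)²) = 6.71×10^7 N/C.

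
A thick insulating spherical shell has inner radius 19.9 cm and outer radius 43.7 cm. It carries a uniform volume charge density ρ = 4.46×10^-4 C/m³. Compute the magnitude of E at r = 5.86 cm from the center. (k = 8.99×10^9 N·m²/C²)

By spherical symmetry E is radial; choose a Gaussian sphere of radius r = 5.86 cm (r < 19.9 cm, inside the empty cavity).
Q_enc = 0 (all charge lies at larger r); Gauss's law gives E = 0.

|E| = 0 N/C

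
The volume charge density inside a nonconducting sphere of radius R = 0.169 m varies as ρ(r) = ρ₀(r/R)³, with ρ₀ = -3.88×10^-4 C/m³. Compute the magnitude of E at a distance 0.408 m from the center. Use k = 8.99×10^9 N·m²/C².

E ≈ 2.12e5 N/C

Symmetry ⇒ E = E(r) r̂. Gaussian sphere of radius r = 0.408 m (r > R, all charge enclosed).
Q_enc = 4π ∫₀^R ρ₀(r'/R)^3 r'² dr' = 4πρ₀R³/6 = -3.922e-6 C.
Since E is radial and uniform over the Gaussian sphere, Φ = E·4πr² = Q_enc/ε₀.
E = k|Q_enc|/r² = (8.99×10^9)(3.922e-6)/(0.408)² = 2.12e5 N/C.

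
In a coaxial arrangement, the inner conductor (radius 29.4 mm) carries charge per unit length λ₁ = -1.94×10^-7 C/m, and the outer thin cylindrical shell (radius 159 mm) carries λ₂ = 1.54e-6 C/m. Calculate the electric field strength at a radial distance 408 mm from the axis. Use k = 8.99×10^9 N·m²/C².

By cylindrical symmetry E is radial; use a coaxial Gaussian cylinder of radius 408 mm and length L (r > 159 mm, enclosing both).
λ_enc = λ₁ + λ₂ = (-1.94×10^-7) + (1.54×10^-6) = 1.346×10^-6 C/m.
By Gauss's law (flux through the curved wall only), E·2πrL = λ_enc L/ε₀.
E = 2k|λ_enc|/r = 2(8.99×10^9)(1.346×10^-6)/(0.408) = 5.93e4 N/C.

|E| ≈ 5.93×10^4 N/C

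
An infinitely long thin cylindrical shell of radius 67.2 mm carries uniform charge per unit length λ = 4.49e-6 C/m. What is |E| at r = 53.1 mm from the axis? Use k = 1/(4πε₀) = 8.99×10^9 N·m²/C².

|E| = 0 V/m

Take a coaxial cylindrical Gaussian surface of radius r = 53.1 mm and length L (r < 67.2 mm, inside the shell).
No charge is enclosed, so Gauss's law gives E·2πrL = 0 ⇒ E = 0.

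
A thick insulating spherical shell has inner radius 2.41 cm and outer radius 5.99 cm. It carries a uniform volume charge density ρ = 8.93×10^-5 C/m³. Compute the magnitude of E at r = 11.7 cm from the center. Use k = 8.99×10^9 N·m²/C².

|E| = 4.94e4 N/C

Take a concentric spherical Gaussian surface of radius r = 11.7 cm (r > 5.99 cm, enclosing the whole shell).
Q_enc = ρ·(4π/3)(b³ − a³) = (8.93e-5)·(4π/3)·((0.0599)³ − (0.0241)³) = 7.516×10^-8 C.
By Gauss's law, ∮E·dA = E·4πr² = Q_enc/ε₀.
E = k|Q_enc|/r² = (8.99×10^9)(7.516e-8)/(0.117)² = 4.94×10^4 N/C.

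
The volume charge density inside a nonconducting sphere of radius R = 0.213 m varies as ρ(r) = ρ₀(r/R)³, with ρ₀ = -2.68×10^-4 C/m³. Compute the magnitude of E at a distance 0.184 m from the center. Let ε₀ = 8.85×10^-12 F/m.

Symmetry ⇒ E = E(r) r̂. Gaussian sphere of radius r = 0.184 m (r < R).
Q_enc = ∫₀^r ρ(r')·4πr'² dr' = (4πρ₀/R³) ∫₀^r r'^5 dr' = 4πρ₀ r^6/(6·R³) = -2.254×10^-6 C.
Since E is radial and uniform over the Gaussian sphere, Φ = E·4πr² = Q_enc/ε₀.
E = |Q_enc|/(4πε₀r²) = (2.254×10^-6)/(4π·8.85×10^-12·(0.184)²) = 5.99e5 N/C.

|E| = 5.99e5 V/m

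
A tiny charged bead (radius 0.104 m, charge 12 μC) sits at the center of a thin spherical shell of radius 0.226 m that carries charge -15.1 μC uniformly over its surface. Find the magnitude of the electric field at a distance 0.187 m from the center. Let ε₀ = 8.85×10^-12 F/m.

3.09×10^6 V/m

Take a concentric spherical Gaussian surface of radius r = 0.187 m (between the bodies, 0.104 m < r < 0.226 m).
The shell at 0.226 m lies outside the Gaussian surface, so Q_enc = 12 μC = 1.20e-5 C.
By Gauss's law, ∮E·dA = E·4πr² = Q_enc/ε₀.
E = |Q_enc|/(4πε₀r²) = (1.20e-5)/(4π·8.85×10^-12·(0.187)²) = 3.09e6 N/C.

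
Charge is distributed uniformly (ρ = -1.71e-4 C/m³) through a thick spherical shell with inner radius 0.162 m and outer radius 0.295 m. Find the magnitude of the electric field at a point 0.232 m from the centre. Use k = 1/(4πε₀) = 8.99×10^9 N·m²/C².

E = 9.85×10^5 N/C

Symmetry ⇒ E = E(r) r̂. Gaussian sphere of radius r = 0.232 m (within the shell material, 0.162 m < r < 0.295 m).
Enclosed charge is the volume from a to r: Q_enc = (4π/3)ρ(r³ − a³) = -5.899×10^-6 C.
Gauss's law: E·4πr² = Q_enc/ε₀.
E = k|Q_enc|/r² = (8.99×10^9)(5.899e-6)/(0.232)² = 9.85×10^5 N/C.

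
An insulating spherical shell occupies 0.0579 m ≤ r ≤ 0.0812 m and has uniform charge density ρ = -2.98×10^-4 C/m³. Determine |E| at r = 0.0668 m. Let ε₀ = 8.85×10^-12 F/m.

E ≈ 2.62e5 V/m

By spherical symmetry E is radial; choose a Gaussian sphere of radius r = 0.0668 m (within the shell material, 0.0579 m < r < 0.0812 m).
Enclosed charge is the volume from a to r: Q_enc = (4π/3)ρ(r³ − a³) = -1.298e-7 C.
Applying ∮E·dA = Q_enc/ε₀ with Φ = E(4πr²):
E = |Q_enc|/(4πε₀r²) = (1.298e-7)/(4π·8.85×10^-12·(0.0668)²) = 2.62e5 N/C.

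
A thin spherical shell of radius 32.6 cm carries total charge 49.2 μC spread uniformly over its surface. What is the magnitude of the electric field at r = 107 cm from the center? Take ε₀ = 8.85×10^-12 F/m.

Use a concentric Gaussian sphere at r = 107 cm (r > 32.6 cm).
The entire shell is enclosed: Q_enc = 4.92×10^-5 C.
Gauss's law: E·4πr² = Q_enc/ε₀.
E = |Q_enc|/(4πε₀r²) = (4.92e-5)/(4π·8.85×10^-12·(1.07)²) = 3.86×10^5 N/C.

|E| = 3.86×10^5 N/C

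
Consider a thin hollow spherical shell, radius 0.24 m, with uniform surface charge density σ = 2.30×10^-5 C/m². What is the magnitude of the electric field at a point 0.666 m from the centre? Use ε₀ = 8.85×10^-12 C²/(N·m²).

3.37×10^5 V/m

Take a concentric spherical Gaussian surface of radius r = 0.666 m (r > 0.24 m).
The entire shell is enclosed: Q_enc = σ·4πR² = (2.30×10^-5)·4π·(0.24)² = 1.665×10^-5 C.
Applying ∮E·dA = Q_enc/ε₀ with Φ = E(4πr²):
E = |Q_enc|/(4πε₀r²) = (1.665×10^-5)/(4π·8.85×10^-12·(0.666)²) = 3.37×10^5 N/C.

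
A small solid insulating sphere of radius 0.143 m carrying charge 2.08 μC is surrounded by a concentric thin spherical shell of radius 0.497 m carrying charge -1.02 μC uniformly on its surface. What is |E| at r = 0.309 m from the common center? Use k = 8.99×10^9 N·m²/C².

By spherical symmetry E is radial; choose a Gaussian sphere of radius r = 0.309 m (between the bodies, 0.143 m < r < 0.497 m).
The shell at 0.497 m lies outside the Gaussian surface, so Q_enc = 2.08 μC = 2.08×10^-6 C.
Gauss's law: E·4πr² = Q_enc/ε₀.
E = k|Q_enc|/r² = (8.99×10^9)(2.08×10^-6)/(0.309)² = 1.96×10^5 N/C.

|E| = 1.96e5 N/C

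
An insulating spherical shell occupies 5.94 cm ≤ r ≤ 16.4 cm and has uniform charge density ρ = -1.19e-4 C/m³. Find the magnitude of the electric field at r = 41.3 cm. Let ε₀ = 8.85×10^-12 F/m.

|E| = 1.10×10^5 N/C

Symmetry ⇒ E = E(r) r̂. Gaussian sphere of radius r = 41.3 cm (r > 16.4 cm, enclosing the whole shell).
Q_enc = ρ·(4π/3)(b³ − a³) = (-1.19×10^-4)·(4π/3)·((0.164)³ − (0.0594)³) = -2.094×10^-6 C.
By Gauss's law, ∮E·dA = E·4πr² = Q_enc/ε₀.
E = |Q_enc|/(4πε₀r²) = (2.094×10^-6)/(4π·8.85×10^-12·(0.413)²) = 1.10×10^5 N/C.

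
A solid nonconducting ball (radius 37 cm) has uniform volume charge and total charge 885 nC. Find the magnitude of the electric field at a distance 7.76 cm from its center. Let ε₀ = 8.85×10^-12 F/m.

|E| ≈ 1.22×10^4 V/m

Symmetry ⇒ E = E(r) r̂. Gaussian sphere of radius r = 7.76 cm (r < R).
For a uniform sphere the enclosed fraction is (r/R)³, so Q_enc = (885 nC)(0.0776/0.37)³ = 8.164×10^-9 C.
Since E is radial and uniform over the Gaussian sphere, Φ = E·4πr² = Q_enc/ε₀.
E = |Q_enc|/(4πε₀r²) = (8.164×10^-9)/(4π·8.85×10^-12·(0.0776)²) = 1.22×10^4 N/C.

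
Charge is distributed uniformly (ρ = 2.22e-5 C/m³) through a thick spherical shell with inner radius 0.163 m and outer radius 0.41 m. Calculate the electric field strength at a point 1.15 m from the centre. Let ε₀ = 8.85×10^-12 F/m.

E ≈ 4.08×10^4 V/m

Symmetry ⇒ E = E(r) r̂. Gaussian sphere of radius r = 1.15 m (r > 0.41 m, enclosing the whole shell).
Q_enc = ρ·(4π/3)(b³ − a³) = (2.22×10^-5)·(4π/3)·((0.41)³ − (0.163)³) = 6.006e-6 C.
Since E is radial and uniform over the Gaussian sphere, Φ = E·4πr² = Q_enc/ε₀.
E = |Q_enc|/(4πε₀r²) = (6.006×10^-6)/(4π·8.85×10^-12·(1.15)²) = 4.08×10^4 N/C.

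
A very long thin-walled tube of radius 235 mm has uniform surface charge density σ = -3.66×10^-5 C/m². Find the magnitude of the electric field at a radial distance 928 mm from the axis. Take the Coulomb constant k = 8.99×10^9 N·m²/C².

By cylindrical symmetry E is radial; use a coaxial Gaussian cylinder of radius 928 mm and length L (r > 235 mm).
The whole shell is enclosed: λ_enc = σ·2πR = (-3.66e-5)·2π·(0.235) = -5.404e-5 C/m.
Since E is radial and uniform over the curved surface, Φ = E·2πrL = Q_enc/ε₀ = λ_enc L/ε₀.
E = 2k|λ_enc|/r = 2(8.99×10^9)(5.404×10^-5)/(0.928) = 1.05×10^6 N/C.

|E| ≈ 1.05×10^6 N/C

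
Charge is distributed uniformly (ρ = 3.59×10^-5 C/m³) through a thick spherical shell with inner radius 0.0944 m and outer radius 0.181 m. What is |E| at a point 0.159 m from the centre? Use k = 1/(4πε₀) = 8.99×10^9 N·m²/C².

|E| ≈ 1.70×10^5 V/m

Use a concentric Gaussian sphere at r = 0.159 m (within the shell material, 0.0944 m < r < 0.181 m).
Enclosed charge is the volume from a to r: Q_enc = (4π/3)ρ(r³ − a³) = 4.78×10^-7 C.
Since E is radial and uniform over the Gaussian sphere, Φ = E·4πr² = Q_enc/ε₀.
E = k|Q_enc|/r² = (8.99×10^9)(4.78×10^-7)/(0.159)² = 1.70×10^5 N/C.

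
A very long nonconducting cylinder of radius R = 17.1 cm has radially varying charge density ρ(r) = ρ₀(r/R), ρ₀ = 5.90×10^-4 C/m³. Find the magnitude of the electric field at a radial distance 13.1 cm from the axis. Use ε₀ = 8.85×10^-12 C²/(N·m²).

E ≈ 2.23e6 V/m

Coaxial Gaussian cylinder, radius r = 13.1 cm, length L (r < R).
Integrating ρ over the cross-section to radius r: λ_enc = (2πρ₀/R) ∫₀^r r'^2 dr' = 2πρ₀ r^3/(3·R) = 1.625×10^-5 C/m.
Since E is radial and uniform over the curved surface, Φ = E·2πrL = Q_enc/ε₀ = λ_enc L/ε₀.
E = |λ_enc|/(2πε₀r) = (1.625e-5)/(2π·8.85×10^-12·0.131) = 2.23e6 N/C.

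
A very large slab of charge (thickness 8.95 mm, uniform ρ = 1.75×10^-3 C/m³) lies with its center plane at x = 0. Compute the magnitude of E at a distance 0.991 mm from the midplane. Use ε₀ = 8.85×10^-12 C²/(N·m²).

By symmetry E is perpendicular to the slab. A Gaussian pillbox from −0.991 mm to +0.991 mm (face area A) lies entirely within the slab.
Q_enc = ρ·(2x)·A and flux = 2EA, so 2EA = 2ρxA/ε₀ ⇒ E = |ρ|x/ε₀.
E = (1.75e-3)(0.000991)/(8.85×10^-12) = 1.96e5 N/C.

|E| ≈ 1.96×10^5 N/C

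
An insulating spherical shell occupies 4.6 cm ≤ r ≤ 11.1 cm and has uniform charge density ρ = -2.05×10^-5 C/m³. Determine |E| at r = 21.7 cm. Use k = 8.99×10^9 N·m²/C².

E = 2.08×10^4 N/C

Take a concentric spherical Gaussian surface of radius r = 21.7 cm (r > 11.1 cm, enclosing the whole shell).
Q_enc = ρ·(4π/3)(b³ − a³) = (-2.05×10^-5)·(4π/3)·((0.111)³ − (0.046)³) = -1.091×10^-7 C.
Since E is radial and uniform over the Gaussian sphere, Φ = E·4πr² = Q_enc/ε₀.
E = k|Q_enc|/r² = (8.99×10^9)(1.091×10^-7)/(0.217)² = 2.08e4 N/C.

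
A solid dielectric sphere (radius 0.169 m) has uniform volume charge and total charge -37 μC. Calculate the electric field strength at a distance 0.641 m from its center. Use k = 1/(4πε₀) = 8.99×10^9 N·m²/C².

Symmetry ⇒ E = E(r) r̂. Gaussian sphere of radius r = 0.641 m (r > R, so the entire charge is enclosed).
Q_enc = -37 μC = -3.70×10^-5 C.
Applying ∮E·dA = Q_enc/ε₀ with Φ = E(4πr²):
E = k|Q_enc|/r² = (8.99×10^9)(3.70×10^-5)/(0.641)² = 8.10e5 N/C.

8.10×10^5 N/C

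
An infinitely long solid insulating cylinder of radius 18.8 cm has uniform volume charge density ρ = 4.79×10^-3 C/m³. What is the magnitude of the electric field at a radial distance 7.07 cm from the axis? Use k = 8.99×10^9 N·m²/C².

1.91×10^7 V/m

Take a coaxial cylindrical Gaussian surface of radius r = 7.07 cm and length L (r < R).
Charge inside radius r per length L is ρ·πr²·L, so λ_enc = ρπr² = 7.522×10^-5 C/m.
Gauss's law: E·2πrL = λ_enc L/ε₀.
E = 2k|λ_enc|/r = 2(8.99×10^9)(7.522×10^-5)/(0.0707) = 1.91×10^7 N/C.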